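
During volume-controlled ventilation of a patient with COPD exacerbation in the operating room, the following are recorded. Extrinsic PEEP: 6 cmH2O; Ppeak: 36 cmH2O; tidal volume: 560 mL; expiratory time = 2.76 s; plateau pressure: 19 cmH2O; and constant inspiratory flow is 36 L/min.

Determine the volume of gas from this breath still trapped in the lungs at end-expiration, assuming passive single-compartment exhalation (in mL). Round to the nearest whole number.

Flow: 36 L/min ÷ 60 = 0.6 L/s.
R = (PIP − Pplat)/V̇ = (36 − 19) / 0.6 = 17.0/0.6 = 28.333 cmH2O·s/L.
C = Vt/(Pplat − PEEP) = 560.0 / (19 − 6) = 560.0/13.0 = 43.077 mL/cmH2O.
τ = R × C = 28.333 × 0.04308 L/cmH2O = 1.221 s.
Fraction remaining = e^(−Te/τ) = e^(−2.76/1.221) = 0.1043.
Trapped volume = 560.0 × 0.1043 = 58.408 mL.

58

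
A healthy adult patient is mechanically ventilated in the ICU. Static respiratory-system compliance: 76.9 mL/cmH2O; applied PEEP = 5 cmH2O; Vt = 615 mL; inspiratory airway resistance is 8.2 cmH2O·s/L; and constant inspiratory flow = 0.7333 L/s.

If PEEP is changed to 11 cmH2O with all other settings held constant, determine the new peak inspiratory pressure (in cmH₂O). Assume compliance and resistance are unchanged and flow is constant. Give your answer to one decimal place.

PIP = Vt/C + R·V̇ + PEEP (constant-flow equation of motion).
Only the baseline term changes: ΔPIP = ΔPEEP = 11 − 5 = 6.0 cmH2O.
Original PIP = 615/76.9 + 8.2×0.7333 + 5 = 19.01 cmH2O; new PIP = 19.01 + (6.0) = 25.01 cmH2O.

25.0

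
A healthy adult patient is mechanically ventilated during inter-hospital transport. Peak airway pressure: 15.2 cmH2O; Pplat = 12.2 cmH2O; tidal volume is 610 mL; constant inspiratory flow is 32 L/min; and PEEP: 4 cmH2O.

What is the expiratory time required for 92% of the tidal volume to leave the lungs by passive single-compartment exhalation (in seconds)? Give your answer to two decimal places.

Flow: 32 L/min ÷ 60 = 0.5333 L/s.
R = (PIP − Pplat)/V̇ = (15.2 − 12.2) / 0.5333 = 3.0/0.5333 = 5.625 cmH2O·s/L.
C = Vt/(Pplat − PEEP) = 610.0 / (12.2 − 4) = 610.0/8.2 = 74.39 mL/cmH2O.
τ = R × C = 5.625 × 0.07439 L/cmH2O = 0.4184 s.
t = −τ·ln(1 − 0.92) = −0.4184·ln(0.08) = 1.057 s.

1.06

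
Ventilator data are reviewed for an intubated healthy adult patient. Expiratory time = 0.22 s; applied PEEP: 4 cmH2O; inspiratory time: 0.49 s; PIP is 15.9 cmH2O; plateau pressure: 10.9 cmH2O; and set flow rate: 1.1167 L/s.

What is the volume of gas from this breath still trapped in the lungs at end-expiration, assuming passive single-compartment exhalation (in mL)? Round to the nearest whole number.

Vt = flow × Ti = 1.1167 L/s × 0.49 s × 1000 mL/L = 547.18 mL.
R = (PIP − Pplat)/V̇ = (15.9 − 10.9) / 1.1167 = 5.0/1.1167 = 4.477 cmH2O·s/L.
C = Vt/(Pplat − PEEP) = 547.18 / (10.9 − 4) = 547.18/6.9 = 79.301 mL/cmH2O.
τ = R × C = 4.477 × 0.0793 L/cmH2O = 0.355 s.
Fraction remaining = e^(−Te/τ) = e^(−0.22/0.355) = 0.5381.
Trapped volume = 547.18 × 0.5381 = 294.44 mL.

294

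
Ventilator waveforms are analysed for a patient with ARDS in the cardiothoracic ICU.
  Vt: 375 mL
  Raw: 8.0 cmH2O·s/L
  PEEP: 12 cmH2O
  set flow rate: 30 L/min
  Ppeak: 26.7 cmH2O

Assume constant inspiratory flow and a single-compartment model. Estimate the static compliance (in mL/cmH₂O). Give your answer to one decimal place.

Flow: 30 L/min ÷ 60 = 0.5 L/s.
Equation of motion (constant flow): PIP = Vt/C + R·V̇ + PEEP.
Vt/C = PIP − R·V̇ − PEEP = 26.7 − 8.0×0.5 − 12 = 26.7 − 4.0 − 12 = 10.7 cmH2O.
C = Vt / 10.7 = 375 / 10.7 = 35.047 mL/cmH2O.

35.0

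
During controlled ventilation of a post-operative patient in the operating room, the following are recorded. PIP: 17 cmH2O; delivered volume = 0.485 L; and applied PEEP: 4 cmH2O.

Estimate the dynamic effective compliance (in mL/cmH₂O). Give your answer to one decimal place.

37.3

Dynamic compliance = Vt / (PIP − PEEP) = 485 / (17 − 4) = 485 / 13.0 = 37.308 mL/cmH2O.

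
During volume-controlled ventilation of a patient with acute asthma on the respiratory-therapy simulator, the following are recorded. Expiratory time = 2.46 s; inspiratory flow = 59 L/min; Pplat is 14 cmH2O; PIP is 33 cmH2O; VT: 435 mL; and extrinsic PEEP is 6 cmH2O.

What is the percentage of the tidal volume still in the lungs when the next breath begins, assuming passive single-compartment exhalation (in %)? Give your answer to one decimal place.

9.6

Flow: 59 L/min ÷ 60 = 0.9833 L/s.
R = (PIP − Pplat)/V̇ = (33 − 14) / 0.9833 = 19.0/0.9833 = 19.323 cmH2O·s/L.
C = Vt/(Pplat − PEEP) = 435.0 / (14 − 6) = 435.0/8.0 = 54.375 mL/cmH2O.
τ = R × C = 19.323 × 0.05438 L/cmH2O = 1.051 s.
Fraction remaining at end-expiration = e^(−Te/τ) = e^(−2.46/1.051) = 0.09627 → 9.627%.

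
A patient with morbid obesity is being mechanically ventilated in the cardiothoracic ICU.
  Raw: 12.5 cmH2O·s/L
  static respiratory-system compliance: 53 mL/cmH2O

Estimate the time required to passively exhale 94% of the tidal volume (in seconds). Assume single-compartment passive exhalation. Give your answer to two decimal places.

τ = R × C = 12.5 × 53 mL/cmH2O = 12.5 × 0.053 L/cmH2O = 0.6625 s.
Exhaled fraction f = 1 − e^(−t/τ) → t = −τ·ln(1 − f) = −0.6625·ln(0.06) = 1.864 s.

1.86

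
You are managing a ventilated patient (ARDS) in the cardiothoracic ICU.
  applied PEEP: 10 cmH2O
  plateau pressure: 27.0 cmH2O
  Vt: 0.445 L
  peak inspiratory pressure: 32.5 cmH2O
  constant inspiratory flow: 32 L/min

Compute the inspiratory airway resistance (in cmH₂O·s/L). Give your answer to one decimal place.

10.3

Flow: 32 L/min ÷ 60 = 0.5333 L/s.
Raw = (PIP − Pplat) / flow = (32.5 − 27.0) / 0.5333 = 5.5 / 0.5333 = 10.313 cmH2O·s/L.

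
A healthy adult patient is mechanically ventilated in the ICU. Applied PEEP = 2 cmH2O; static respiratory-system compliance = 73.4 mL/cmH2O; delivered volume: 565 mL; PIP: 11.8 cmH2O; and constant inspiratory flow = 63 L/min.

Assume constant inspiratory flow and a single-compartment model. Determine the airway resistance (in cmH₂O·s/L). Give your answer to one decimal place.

2.0

Flow: 63 L/min ÷ 60 = 1.05 L/s.
Equation of motion (constant flow): PIP = Vt/C + R·V̇ + PEEP.
R·V̇ = PIP − Vt/C − PEEP = 11.8 − 565/73.4 − 2 = 11.8 − 7.698 − 2 = 2.102 cmH2O.
R = 2.102 / 1.05 = 2.002 cmH2O·s/L.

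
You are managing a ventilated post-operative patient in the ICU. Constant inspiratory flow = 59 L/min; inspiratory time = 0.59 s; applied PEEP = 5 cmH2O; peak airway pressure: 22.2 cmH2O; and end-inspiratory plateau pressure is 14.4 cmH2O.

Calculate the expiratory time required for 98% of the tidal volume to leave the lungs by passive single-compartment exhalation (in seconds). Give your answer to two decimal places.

1.92

Flow: 59 L/min ÷ 60 = 0.9833 L/s.
Vt = flow × Ti = 0.9833 L/s × 0.59 s × 1000 mL/L = 580.15 mL.
R = (PIP − Pplat)/V̇ = (22.2 − 14.4) / 0.9833 = 7.8/0.9833 = 7.932 cmH2O·s/L.
C = Vt/(Pplat − PEEP) = 580.15 / (14.4 − 5) = 580.15/9.4 = 61.718 mL/cmH2O.
τ = R × C = 7.932 × 0.06172 L/cmH2O = 0.4896 s.
t = −τ·ln(1 − 0.98) = −0.4896·ln(0.02) = 1.915 s.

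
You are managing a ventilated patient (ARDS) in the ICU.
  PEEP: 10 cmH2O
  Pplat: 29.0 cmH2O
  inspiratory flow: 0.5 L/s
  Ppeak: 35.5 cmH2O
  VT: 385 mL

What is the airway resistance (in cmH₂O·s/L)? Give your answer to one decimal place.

Raw = (PIP − Pplat) / flow = (35.5 − 29.0) / 0.5 = 6.5 / 0.5 = 13.0 cmH2O·s/L.

13.0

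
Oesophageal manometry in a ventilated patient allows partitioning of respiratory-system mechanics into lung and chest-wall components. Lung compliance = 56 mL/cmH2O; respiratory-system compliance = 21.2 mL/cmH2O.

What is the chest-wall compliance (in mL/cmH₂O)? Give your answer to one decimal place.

34.1

1/Ccw = 1/Crs − 1/CL.
1/Ccw = 1/21.2 − 1/56 = 0.02931.
Ccw = 34.118 mL/cmH2O.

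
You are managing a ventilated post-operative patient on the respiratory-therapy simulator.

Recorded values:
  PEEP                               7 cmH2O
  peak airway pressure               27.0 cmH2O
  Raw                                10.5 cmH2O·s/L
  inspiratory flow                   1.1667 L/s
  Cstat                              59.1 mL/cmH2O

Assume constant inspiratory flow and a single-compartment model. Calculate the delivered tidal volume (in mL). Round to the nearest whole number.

Equation of motion (constant flow): PIP = Vt/C + R·V̇ + PEEP.
Vt/C = PIP − R·V̇ − PEEP = 27.0 − 12.25 − 7 = 7.75 cmH2O.
Vt = C × 7.75 = 59.1 × 7.75 = 458.03 mL.

458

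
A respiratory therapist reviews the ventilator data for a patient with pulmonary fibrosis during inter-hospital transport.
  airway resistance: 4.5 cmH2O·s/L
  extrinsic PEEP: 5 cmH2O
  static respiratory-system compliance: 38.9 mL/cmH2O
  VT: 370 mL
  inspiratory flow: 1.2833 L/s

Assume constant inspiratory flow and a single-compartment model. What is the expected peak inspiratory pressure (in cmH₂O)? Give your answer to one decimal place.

Equation of motion (constant flow): PIP = Vt/C + R·V̇ + PEEP.
PIP = 370/38.9 + 4.5×1.2833 + 5 = 9.512 + 5.775 + 5 = 20.287 cmH2O.

20.3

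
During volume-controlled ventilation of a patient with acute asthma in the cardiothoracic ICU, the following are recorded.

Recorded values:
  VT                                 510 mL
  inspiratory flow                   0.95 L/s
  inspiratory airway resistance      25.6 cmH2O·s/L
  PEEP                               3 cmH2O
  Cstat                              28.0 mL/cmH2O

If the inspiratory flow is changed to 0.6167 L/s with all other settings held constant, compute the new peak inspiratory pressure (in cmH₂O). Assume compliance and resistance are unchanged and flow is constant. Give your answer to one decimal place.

PIP = Vt/C + R·V̇ + PEEP (constant-flow equation of motion).
Only the resistive term changes: ΔPIP = R × ΔV̇ = 25.6 × (0.6167 − 0.95) = 25.6 × -0.3333 = -8.532 cmH2O.
Original PIP = 510/28.0 + 25.6×0.95 + 3 = 45.534 cmH2O; new PIP = 45.534 + (-8.532) = 37.002 cmH2O.

37.0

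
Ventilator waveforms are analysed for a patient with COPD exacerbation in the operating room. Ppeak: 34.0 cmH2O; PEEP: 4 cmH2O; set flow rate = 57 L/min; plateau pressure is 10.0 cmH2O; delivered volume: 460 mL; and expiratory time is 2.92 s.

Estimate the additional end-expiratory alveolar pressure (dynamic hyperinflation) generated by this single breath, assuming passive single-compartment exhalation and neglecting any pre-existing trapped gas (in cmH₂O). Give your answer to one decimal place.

Flow: 57 L/min ÷ 60 = 0.95 L/s.
R = (PIP − Pplat)/V̇ = (34.0 − 10.0) / 0.95 = 24.0/0.95 = 25.263 cmH2O·s/L.
C = Vt/(Pplat − PEEP) = 460.0 / (10.0 − 4) = 460.0/6.0 = 76.667 mL/cmH2O.
τ = R × C = 25.263 × 0.07667 L/cmH2O = 1.937 s.
Fraction remaining = e^(−Te/τ) = e^(−2.92/1.937) = 0.2215; trapped volume = 460.0 × 0.2215 = 101.89 mL.
Additional alveolar pressure from trapping ≈ V_trapped / C = 101.89 / 76.667 = 1.329 cmH2O.

1.3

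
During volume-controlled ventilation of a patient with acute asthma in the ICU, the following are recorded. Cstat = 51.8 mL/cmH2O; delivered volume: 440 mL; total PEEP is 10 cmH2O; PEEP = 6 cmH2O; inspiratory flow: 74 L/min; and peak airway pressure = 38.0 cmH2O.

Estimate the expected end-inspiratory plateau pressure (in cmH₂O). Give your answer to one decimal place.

18.5

End-expiratory occlusion gives total PEEP = 10 cmH2O (intrinsic PEEP = 10 − 6 = 4). Use total PEEP for the elastic gradient.
Pplat = PEEPtotal + Vt / Cstat = 10 + 440 / 51.8 = 10 + 8.494 = 18.494 cmH2O.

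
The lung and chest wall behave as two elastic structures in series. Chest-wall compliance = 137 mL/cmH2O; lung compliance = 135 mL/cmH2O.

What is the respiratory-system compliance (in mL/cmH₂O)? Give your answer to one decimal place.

Lung and chest wall are elastances in series: 1/Crs = 1/CL + 1/Ccw.
1/Crs = 1/135 + 1/137 = 0.01471.
Crs = 67.981 mL/cmH2O.

68.0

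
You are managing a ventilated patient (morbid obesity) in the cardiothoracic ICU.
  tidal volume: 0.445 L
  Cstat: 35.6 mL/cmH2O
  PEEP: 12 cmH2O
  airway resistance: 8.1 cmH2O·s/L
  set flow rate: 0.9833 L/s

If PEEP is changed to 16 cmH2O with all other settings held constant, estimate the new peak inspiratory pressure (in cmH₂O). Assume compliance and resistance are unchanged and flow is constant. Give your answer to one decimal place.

PIP = Vt/C + R·V̇ + PEEP (constant-flow equation of motion).
Only the baseline term changes: ΔPIP = ΔPEEP = 16 − 12 = 4.0 cmH2O.
Original PIP = 445/35.6 + 8.1×0.9833 + 12 = 32.465 cmH2O; new PIP = 32.465 + (4.0) = 36.465 cmH2O.

36.5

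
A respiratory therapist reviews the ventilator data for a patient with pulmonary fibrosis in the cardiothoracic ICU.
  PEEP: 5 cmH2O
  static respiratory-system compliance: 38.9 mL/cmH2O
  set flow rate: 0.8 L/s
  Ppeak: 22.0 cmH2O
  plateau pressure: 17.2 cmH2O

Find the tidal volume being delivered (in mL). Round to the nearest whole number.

Vt = Cstat × (Pplat − PEEP) = 38.9 × (17.2 − 5) = 38.9 × 12.2 = 474.58 mL.

475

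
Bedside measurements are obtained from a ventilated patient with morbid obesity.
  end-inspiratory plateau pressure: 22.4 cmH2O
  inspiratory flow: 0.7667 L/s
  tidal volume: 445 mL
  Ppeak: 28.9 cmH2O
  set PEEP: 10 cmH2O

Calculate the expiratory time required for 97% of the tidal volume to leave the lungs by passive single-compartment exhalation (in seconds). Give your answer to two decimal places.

R = (PIP − Pplat)/V̇ = (28.9 − 22.4) / 0.7667 = 6.5/0.7667 = 8.478 cmH2O·s/L.
C = Vt/(Pplat − PEEP) = 445.0 / (22.4 − 10) = 445.0/12.4 = 35.887 mL/cmH2O.
τ = R × C = 8.478 × 0.03589 L/cmH2O = 0.3043 s.
t = −τ·ln(1 − 0.97) = −0.3043·ln(0.03) = 1.067 s.

1.07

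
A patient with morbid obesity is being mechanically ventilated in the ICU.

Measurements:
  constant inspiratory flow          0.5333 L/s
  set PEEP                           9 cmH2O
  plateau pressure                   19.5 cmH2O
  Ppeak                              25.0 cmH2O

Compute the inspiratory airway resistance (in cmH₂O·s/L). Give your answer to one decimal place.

10.3

Raw = (PIP − Pplat) / flow = (25.0 − 19.5) / 0.5333 = 5.5 / 0.5333 = 10.313 cmH2O·s/L.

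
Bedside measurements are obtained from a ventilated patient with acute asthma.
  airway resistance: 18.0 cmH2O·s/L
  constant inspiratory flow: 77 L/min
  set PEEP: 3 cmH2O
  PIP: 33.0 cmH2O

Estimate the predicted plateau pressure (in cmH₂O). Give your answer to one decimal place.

Flow: 77 L/min ÷ 60 = 1.2833 L/s.
Pplat = PIP − Raw × flow = 33.0 − 18.0 × 1.2833 = 33.0 − 23.099 = 9.901 cmH2O.

9.9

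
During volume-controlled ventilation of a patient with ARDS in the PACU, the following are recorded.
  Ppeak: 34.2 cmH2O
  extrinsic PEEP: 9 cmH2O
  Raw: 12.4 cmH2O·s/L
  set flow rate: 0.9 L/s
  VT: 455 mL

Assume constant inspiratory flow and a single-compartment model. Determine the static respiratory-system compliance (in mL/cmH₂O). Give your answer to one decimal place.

Equation of motion (constant flow): PIP = Vt/C + R·V̇ + PEEP.
Vt/C = PIP − R·V̇ − PEEP = 34.2 − 12.4×0.9 − 9 = 34.2 − 11.16 − 9 = 14.04 cmH2O.
C = Vt / 14.04 = 455 / 14.04 = 32.407 mL/cmH2O.

32.4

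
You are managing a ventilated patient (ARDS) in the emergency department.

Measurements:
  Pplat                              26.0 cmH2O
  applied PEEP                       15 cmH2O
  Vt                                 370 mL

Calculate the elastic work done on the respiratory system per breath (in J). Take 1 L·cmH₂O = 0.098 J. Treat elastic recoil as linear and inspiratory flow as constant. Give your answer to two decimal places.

Elastic work ≈ ½ × (Pplat − PEEP) × Vt = 0.5 × (26.0 − 15) × 0.370 L = 0.5 × 11.0 × 0.370 = 2.035 L·cmH2O.
× 0.098 J/(L·cmH2O) → 0.1994 J.

0.20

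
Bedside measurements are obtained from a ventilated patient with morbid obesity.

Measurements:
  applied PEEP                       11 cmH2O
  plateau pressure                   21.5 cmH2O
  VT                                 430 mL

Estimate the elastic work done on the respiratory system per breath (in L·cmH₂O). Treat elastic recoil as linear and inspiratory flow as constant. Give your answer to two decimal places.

2.26

Elastic work ≈ ½ × (Pplat − PEEP) × Vt = 0.5 × (21.5 − 11) × 0.430 L = 0.5 × 10.5 × 0.430 = 2.258 L·cmH2O.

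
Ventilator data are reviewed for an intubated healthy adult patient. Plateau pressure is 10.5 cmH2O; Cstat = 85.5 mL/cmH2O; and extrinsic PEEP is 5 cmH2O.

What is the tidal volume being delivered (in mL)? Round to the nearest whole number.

Vt = Cstat × (Pplat − PEEP) = 85.5 × (10.5 − 5) = 85.5 × 5.5 = 470.25 mL.

470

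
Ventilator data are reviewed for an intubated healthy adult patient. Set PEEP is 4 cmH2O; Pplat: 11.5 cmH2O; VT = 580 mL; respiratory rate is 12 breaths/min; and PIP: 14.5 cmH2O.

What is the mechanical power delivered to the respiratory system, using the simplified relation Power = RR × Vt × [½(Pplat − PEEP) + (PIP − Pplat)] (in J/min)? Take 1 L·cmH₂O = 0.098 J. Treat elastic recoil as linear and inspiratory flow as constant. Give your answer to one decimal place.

4.6

Per-breath work = Vt × [½(Pplat−PEEP) + (PIP−Pplat)] = 0.580 × [0.5×7.5 + 3.0] = 0.580 × 6.75 = 3.915 L·cmH2O.
Power = 12 × 3.915 = 46.98 L·cmH2O/min.
× 0.098 J/(L·cmH2O) → 4.604 J/min.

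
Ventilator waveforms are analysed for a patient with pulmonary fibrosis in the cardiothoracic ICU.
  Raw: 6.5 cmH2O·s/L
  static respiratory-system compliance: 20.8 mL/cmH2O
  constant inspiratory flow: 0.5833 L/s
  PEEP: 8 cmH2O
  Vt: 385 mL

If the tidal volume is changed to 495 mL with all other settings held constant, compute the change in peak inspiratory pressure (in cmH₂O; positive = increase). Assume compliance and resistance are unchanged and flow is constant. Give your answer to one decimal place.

PIP = Vt/C + R·V̇ + PEEP (constant-flow equation of motion).
Only the elastic term changes: ΔPIP = ΔVt / C = (495 − 385) / 20.8 = 5.288 cmH2O.

5.3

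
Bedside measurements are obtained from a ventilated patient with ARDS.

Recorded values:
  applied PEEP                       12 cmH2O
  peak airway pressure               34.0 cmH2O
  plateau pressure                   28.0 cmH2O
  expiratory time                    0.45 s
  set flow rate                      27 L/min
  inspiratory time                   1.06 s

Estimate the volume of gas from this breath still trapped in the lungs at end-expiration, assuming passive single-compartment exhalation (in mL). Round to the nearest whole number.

154

Flow: 27 L/min ÷ 60 = 0.45 L/s.
Vt = flow × Ti = 0.45 L/s × 1.06 s × 1000 mL/L = 477.0 mL.
R = (PIP − Pplat)/V̇ = (34.0 − 28.0) / 0.45 = 6.0/0.45 = 13.333 cmH2O·s/L.
C = Vt/(Pplat − PEEP) = 477.0 / (28.0 − 12) = 477.0/16.0 = 29.813 mL/cmH2O.
τ = R × C = 13.333 × 0.02981 L/cmH2O = 0.3975 s.
Fraction remaining = e^(−Te/τ) = e^(−0.45/0.3975) = 0.3224.
Trapped volume = 477.0 × 0.3224 = 153.78 mL.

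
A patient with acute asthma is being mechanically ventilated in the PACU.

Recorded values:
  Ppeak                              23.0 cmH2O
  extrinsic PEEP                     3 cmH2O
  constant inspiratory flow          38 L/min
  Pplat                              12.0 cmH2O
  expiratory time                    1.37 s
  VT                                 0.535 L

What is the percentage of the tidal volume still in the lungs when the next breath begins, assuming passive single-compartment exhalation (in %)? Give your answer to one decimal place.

26.5

Flow: 38 L/min ÷ 60 = 0.6333 L/s.
R = (PIP − Pplat)/V̇ = (23.0 − 12.0) / 0.6333 = 11.0/0.6333 = 17.369 cmH2O·s/L.
C = Vt/(Pplat − PEEP) = 535.0 / (12.0 − 3) = 535.0/9.0 = 59.444 mL/cmH2O.
τ = R × C = 17.369 × 0.05944 L/cmH2O = 1.032 s.
Fraction remaining at end-expiration = e^(−Te/τ) = e^(−1.37/1.032) = 0.2651 → 26.51%.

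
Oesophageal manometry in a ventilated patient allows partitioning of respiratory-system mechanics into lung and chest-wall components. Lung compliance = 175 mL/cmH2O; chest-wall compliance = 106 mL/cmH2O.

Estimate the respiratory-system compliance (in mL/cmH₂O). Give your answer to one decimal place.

66.0

Lung and chest wall are elastances in series: 1/Crs = 1/CL + 1/Ccw.
1/Crs = 1/175 + 1/106 = 0.01515.
Crs = 66.007 mL/cmH2O.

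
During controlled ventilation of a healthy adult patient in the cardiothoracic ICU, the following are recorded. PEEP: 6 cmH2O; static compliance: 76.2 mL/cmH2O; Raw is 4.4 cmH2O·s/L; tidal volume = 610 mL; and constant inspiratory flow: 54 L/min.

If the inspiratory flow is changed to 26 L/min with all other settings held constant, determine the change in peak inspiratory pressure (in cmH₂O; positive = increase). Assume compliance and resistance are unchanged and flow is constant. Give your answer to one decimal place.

-2.1

Flow: 54 L/min ÷ 60 = 0.9 L/s.
New flow: 26 L/min ÷ 60 = 0.4333 L/s.
PIP = Vt/C + R·V̇ + PEEP (constant-flow equation of motion).
Only the resistive term changes: ΔPIP = R × ΔV̇ = 4.4 × (0.4333 − 0.9) = 4.4 × -0.4667 = -2.053 cmH2O.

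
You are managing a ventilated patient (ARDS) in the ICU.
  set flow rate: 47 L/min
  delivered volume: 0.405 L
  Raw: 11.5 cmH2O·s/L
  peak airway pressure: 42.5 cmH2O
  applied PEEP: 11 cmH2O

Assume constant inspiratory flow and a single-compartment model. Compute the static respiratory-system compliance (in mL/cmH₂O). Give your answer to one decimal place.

18.0

Flow: 47 L/min ÷ 60 = 0.7833 L/s.
Equation of motion (constant flow): PIP = Vt/C + R·V̇ + PEEP.
Vt/C = PIP − R·V̇ − PEEP = 42.5 − 11.5×0.7833 − 11 = 42.5 − 9.008 − 11 = 22.492 cmH2O.
C = Vt / 22.492 = 405 / 22.492 = 18.006 mL/cmH2O.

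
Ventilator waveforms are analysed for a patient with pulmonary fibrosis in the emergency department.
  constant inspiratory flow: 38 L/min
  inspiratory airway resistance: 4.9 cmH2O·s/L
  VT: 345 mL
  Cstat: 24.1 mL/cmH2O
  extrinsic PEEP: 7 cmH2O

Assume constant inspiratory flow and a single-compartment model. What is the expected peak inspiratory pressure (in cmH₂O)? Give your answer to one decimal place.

24.4

Flow: 38 L/min ÷ 60 = 0.6333 L/s.
Equation of motion (constant flow): PIP = Vt/C + R·V̇ + PEEP.
PIP = 345/24.1 + 4.9×0.6333 + 7 = 14.315 + 3.103 + 7 = 24.418 cmH2O.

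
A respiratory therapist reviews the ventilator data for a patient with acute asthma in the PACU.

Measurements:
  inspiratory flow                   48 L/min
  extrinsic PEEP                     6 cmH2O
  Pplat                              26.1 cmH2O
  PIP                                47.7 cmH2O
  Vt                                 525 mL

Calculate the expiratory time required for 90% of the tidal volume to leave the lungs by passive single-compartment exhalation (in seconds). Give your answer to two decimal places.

Flow: 48 L/min ÷ 60 = 0.8 L/s.
R = (PIP − Pplat)/V̇ = (47.7 − 26.1) / 0.8 = 21.6/0.8 = 27.0 cmH2O·s/L.
C = Vt/(Pplat − PEEP) = 525.0 / (26.1 − 6) = 525.0/20.1 = 26.119 mL/cmH2O.
τ = R × C = 27.0 × 0.02612 L/cmH2O = 0.7052 s.
t = −τ·ln(1 − 0.90) = −0.7052·ln(0.1) = 1.624 s.

1.62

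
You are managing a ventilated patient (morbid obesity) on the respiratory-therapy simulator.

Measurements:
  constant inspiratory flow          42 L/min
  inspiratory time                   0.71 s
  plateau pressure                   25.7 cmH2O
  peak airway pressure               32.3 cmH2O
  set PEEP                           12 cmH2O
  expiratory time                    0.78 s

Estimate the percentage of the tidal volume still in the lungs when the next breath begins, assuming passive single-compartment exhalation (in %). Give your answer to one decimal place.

Flow: 42 L/min ÷ 60 = 0.7 L/s.
Vt = flow × Ti = 0.7 L/s × 0.71 s × 1000 mL/L = 497.0 mL.
R = (PIP − Pplat)/V̇ = (32.3 − 25.7) / 0.7 = 6.6/0.7 = 9.429 cmH2O·s/L.
C = Vt/(Pplat − PEEP) = 497.0 / (25.7 − 12) = 497.0/13.7 = 36.277 mL/cmH2O.
τ = R × C = 9.429 × 0.03628 L/cmH2O = 0.3421 s.
Fraction remaining at end-expiration = e^(−Te/τ) = e^(−0.78/0.3421) = 0.1023 → 10.23%.

10.2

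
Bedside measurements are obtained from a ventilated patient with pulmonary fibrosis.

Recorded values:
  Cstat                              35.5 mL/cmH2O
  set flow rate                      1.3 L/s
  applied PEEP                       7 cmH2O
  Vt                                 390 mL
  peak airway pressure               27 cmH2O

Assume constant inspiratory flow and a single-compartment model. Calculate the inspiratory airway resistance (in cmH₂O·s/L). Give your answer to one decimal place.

6.9

Equation of motion (constant flow): PIP = Vt/C + R·V̇ + PEEP.
R·V̇ = PIP − Vt/C − PEEP = 27 − 390/35.5 − 7 = 27 − 10.986 − 7 = 9.014 cmH2O.
R = 9.014 / 1.3 = 6.934 cmH2O·s/L.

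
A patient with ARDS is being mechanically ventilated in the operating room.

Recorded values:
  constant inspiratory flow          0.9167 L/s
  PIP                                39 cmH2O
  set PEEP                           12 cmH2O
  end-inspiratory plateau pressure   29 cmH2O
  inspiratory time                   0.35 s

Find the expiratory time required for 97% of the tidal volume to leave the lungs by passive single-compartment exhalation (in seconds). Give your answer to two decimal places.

0.72

Vt = flow × Ti = 0.9167 L/s × 0.35 s × 1000 mL/L = 320.85 mL.
R = (PIP − Pplat)/V̇ = (39 − 29) / 0.9167 = 10.0/0.9167 = 10.909 cmH2O·s/L.
C = Vt/(Pplat − PEEP) = 320.85 / (29 − 12) = 320.85/17.0 = 18.874 mL/cmH2O.
τ = R × C = 10.909 × 0.01887 L/cmH2O = 0.2059 s.
t = −τ·ln(1 − 0.97) = −0.2059·ln(0.03) = 0.722 s.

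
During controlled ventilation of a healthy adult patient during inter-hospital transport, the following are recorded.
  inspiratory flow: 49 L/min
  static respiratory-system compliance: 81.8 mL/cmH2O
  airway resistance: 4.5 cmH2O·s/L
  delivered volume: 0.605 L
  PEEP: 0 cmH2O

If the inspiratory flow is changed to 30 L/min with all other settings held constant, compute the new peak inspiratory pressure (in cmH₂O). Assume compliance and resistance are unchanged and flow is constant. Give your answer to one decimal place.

Flow: 49 L/min ÷ 60 = 0.8167 L/s.
New flow: 30 L/min ÷ 60 = 0.5 L/s.
PIP = Vt/C + R·V̇ + PEEP (constant-flow equation of motion).
Only the resistive term changes: ΔPIP = R × ΔV̇ = 4.5 × (0.5 − 0.8167) = 4.5 × -0.3167 = -1.425 cmH2O.
Original PIP = 605/81.8 + 4.5×0.8167 + 0 = 11.071 cmH2O; new PIP = 11.071 + (-1.425) = 9.646 cmH2O.

9.6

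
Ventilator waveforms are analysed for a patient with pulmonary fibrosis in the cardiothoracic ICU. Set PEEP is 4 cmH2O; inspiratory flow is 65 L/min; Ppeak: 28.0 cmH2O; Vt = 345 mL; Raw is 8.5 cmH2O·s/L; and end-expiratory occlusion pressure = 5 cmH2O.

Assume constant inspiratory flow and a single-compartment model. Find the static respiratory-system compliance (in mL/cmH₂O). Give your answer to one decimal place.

Flow: 65 L/min ÷ 60 = 1.0833 L/s.
Total PEEP = 5 cmH2O (set 4 + intrinsic 1); this is the baseline alveolar pressure.
Equation of motion (constant flow): PIP = Vt/C + R·V̇ + PEEP.
Vt/C = PIP − R·V̇ − PEEP = 28.0 − 8.5×1.0833 − 5 = 28.0 − 9.208 − 5 = 13.792 cmH2O.
C = Vt / 13.792 = 345 / 13.792 = 25.015 mL/cmH2O.

25.0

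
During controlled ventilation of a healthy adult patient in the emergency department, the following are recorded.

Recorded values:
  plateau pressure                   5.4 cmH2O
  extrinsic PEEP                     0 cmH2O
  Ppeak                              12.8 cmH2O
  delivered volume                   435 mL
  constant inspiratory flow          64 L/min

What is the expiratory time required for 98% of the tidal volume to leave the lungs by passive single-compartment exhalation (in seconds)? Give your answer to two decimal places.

Flow: 64 L/min ÷ 60 = 1.0667 L/s.
R = (PIP − Pplat)/V̇ = (12.8 − 5.4) / 1.0667 = 7.4/1.0667 = 6.937 cmH2O·s/L.
C = Vt/(Pplat − PEEP) = 435.0 / (5.4 − 0) = 435.0/5.4 = 80.556 mL/cmH2O.
τ = R × C = 6.937 × 0.08056 L/cmH2O = 0.5588 s.
t = −τ·ln(1 − 0.98) = −0.5588·ln(0.02) = 2.186 s.

2.19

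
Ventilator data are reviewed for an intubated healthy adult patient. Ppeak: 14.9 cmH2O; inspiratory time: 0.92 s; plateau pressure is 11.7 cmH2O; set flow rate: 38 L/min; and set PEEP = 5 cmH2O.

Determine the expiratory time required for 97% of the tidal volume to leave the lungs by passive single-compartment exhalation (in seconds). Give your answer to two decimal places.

Flow: 38 L/min ÷ 60 = 0.6333 L/s.
Vt = flow × Ti = 0.6333 L/s × 0.92 s × 1000 mL/L = 582.64 mL.
R = (PIP − Pplat)/V̇ = (14.9 − 11.7) / 0.6333 = 3.2/0.6333 = 5.053 cmH2O·s/L.
C = Vt/(Pplat − PEEP) = 582.64 / (11.7 − 5) = 582.64/6.7 = 86.961 mL/cmH2O.
τ = R × C = 5.053 × 0.08696 L/cmH2O = 0.4394 s.
t = −τ·ln(1 − 0.97) = −0.4394·ln(0.03) = 1.541 s.

1.54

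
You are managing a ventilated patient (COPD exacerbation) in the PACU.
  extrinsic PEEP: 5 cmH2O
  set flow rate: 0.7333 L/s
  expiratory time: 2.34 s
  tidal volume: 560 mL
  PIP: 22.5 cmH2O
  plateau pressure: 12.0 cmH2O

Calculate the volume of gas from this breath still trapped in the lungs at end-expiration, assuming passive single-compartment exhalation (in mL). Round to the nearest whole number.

R = (PIP − Pplat)/V̇ = (22.5 − 12.0) / 0.7333 = 10.5/0.7333 = 14.319 cmH2O·s/L.
C = Vt/(Pplat − PEEP) = 560.0 / (12.0 − 5) = 560.0/7.0 = 80.0 mL/cmH2O.
τ = R × C = 14.319 × 0.08 L/cmH2O = 1.146 s.
Fraction remaining = e^(−Te/τ) = e^(−2.34/1.146) = 0.1298.
Trapped volume = 560.0 × 0.1298 = 72.688 mL.

73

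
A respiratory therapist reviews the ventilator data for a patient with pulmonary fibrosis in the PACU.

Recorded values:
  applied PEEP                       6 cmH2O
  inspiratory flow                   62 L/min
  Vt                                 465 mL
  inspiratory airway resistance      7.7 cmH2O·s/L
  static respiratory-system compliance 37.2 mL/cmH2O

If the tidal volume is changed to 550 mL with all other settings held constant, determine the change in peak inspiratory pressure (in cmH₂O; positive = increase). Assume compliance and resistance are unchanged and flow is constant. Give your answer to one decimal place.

PIP = Vt/C + R·V̇ + PEEP (constant-flow equation of motion).
Only the elastic term changes: ΔPIP = ΔVt / C = (550 − 465) / 37.2 = 2.285 cmH2O.

2.3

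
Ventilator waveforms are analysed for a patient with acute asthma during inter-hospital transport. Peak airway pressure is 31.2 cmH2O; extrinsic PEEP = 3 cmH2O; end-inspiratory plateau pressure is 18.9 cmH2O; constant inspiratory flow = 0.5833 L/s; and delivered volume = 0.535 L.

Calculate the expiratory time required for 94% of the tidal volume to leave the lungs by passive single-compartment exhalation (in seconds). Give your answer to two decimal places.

2.00

R = (PIP − Pplat)/V̇ = (31.2 − 18.9) / 0.5833 = 12.3/0.5833 = 21.087 cmH2O·s/L.
C = Vt/(Pplat − PEEP) = 535.0 / (18.9 − 3) = 535.0/15.9 = 33.648 mL/cmH2O.
τ = R × C = 21.087 × 0.03365 L/cmH2O = 0.7096 s.
t = −τ·ln(1 − 0.94) = −0.7096·ln(0.06) = 1.996 s.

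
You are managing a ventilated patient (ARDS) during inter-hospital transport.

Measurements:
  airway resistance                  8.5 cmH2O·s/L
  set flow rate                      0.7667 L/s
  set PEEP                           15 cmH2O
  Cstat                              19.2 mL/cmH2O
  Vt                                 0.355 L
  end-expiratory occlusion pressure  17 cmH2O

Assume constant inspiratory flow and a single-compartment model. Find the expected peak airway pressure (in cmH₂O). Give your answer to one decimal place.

Total PEEP = 17 cmH2O (set 15 + intrinsic 2); this is the baseline alveolar pressure.
Equation of motion (constant flow): PIP = Vt/C + R·V̇ + PEEP.
PIP = 355/19.2 + 8.5×0.7667 + 17 = 18.49 + 6.517 + 17 = 42.007 cmH2O.

42.0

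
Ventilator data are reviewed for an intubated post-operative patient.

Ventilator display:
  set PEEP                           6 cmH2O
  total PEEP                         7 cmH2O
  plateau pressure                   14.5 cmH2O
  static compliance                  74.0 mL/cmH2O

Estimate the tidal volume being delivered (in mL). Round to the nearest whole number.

End-expiratory occlusion gives total PEEP = 7 cmH2O (intrinsic PEEP = 7 − 6 = 1). Use total PEEP for the elastic gradient.
Vt = Cstat × (Pplat − PEEPtotal) = 74.0 × (14.5 − 7) = 74.0 × 7.5 = 555.0 mL.

555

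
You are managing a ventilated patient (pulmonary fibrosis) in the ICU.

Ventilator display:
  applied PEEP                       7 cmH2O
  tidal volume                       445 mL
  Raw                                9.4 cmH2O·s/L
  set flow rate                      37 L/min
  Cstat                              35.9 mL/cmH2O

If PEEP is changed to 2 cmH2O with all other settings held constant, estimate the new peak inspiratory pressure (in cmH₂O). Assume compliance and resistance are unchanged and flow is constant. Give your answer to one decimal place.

Flow: 37 L/min ÷ 60 = 0.6167 L/s.
PIP = Vt/C + R·V̇ + PEEP (constant-flow equation of motion).
Only the baseline term changes: ΔPIP = ΔPEEP = 2 − 7 = -5.0 cmH2O.
Original PIP = 445/35.9 + 9.4×0.6167 + 7 = 25.193 cmH2O; new PIP = 25.193 + (-5.0) = 20.193 cmH2O.

20.2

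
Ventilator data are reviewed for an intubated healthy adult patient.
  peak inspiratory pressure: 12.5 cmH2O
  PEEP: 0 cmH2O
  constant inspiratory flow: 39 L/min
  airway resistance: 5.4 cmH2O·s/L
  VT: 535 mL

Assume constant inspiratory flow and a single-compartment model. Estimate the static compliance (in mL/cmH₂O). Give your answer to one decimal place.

59.5

Flow: 39 L/min ÷ 60 = 0.65 L/s.
Equation of motion (constant flow): PIP = Vt/C + R·V̇ + PEEP.
Vt/C = PIP − R·V̇ − PEEP = 12.5 − 5.4×0.65 − 0 = 12.5 − 3.51 − 0 = 8.99 cmH2O.
C = Vt / 8.99 = 535 / 8.99 = 59.511 mL/cmH2O.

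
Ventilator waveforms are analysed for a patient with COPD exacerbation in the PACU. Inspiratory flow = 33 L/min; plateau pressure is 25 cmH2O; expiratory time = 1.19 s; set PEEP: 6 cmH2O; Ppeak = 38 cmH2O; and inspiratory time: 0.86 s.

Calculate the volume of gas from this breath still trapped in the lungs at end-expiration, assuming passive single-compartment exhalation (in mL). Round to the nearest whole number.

63

Flow: 33 L/min ÷ 60 = 0.55 L/s.
Vt = flow × Ti = 0.55 L/s × 0.86 s × 1000 mL/L = 473.0 mL.
R = (PIP − Pplat)/V̇ = (38 − 25) / 0.55 = 13.0/0.55 = 23.636 cmH2O·s/L.
C = Vt/(Pplat − PEEP) = 473.0 / (25 − 6) = 473.0/19.0 = 24.895 mL/cmH2O.
τ = R × C = 23.636 × 0.0249 L/cmH2O = 0.5885 s.
Fraction remaining = e^(−Te/τ) = e^(−1.19/0.5885) = 0.1324.
Trapped volume = 473.0 × 0.1324 = 62.625 mL.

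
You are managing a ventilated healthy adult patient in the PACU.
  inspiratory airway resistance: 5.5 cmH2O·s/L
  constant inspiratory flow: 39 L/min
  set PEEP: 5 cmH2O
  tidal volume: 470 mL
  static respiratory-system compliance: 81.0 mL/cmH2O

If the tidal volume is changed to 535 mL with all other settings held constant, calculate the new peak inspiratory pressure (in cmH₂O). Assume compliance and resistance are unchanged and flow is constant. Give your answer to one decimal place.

15.2

Flow: 39 L/min ÷ 60 = 0.65 L/s.
PIP = Vt/C + R·V̇ + PEEP (constant-flow equation of motion).
Only the elastic term changes: ΔPIP = ΔVt / C = (535 − 470) / 81.0 = 0.8025 cmH2O.
Original PIP = 470/81.0 + 5.5×0.65 + 5 = 14.377 cmH2O; new PIP = 14.377 + (0.8025) = 15.18 cmH2O.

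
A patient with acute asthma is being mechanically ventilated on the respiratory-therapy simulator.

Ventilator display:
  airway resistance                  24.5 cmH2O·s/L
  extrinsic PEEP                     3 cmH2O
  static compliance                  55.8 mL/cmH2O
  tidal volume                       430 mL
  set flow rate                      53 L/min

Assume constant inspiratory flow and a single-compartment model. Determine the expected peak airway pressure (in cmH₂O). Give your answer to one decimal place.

32.3

Flow: 53 L/min ÷ 60 = 0.8833 L/s.
Equation of motion (constant flow): PIP = Vt/C + R·V̇ + PEEP.
PIP = 430/55.8 + 24.5×0.8833 + 3 = 7.706 + 21.641 + 3 = 32.347 cmH2O.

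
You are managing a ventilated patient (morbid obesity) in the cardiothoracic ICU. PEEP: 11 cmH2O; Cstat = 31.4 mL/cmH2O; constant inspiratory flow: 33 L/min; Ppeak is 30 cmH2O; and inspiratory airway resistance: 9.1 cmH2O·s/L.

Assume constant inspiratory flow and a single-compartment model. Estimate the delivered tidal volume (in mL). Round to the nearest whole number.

Flow: 33 L/min ÷ 60 = 0.55 L/s.
Equation of motion (constant flow): PIP = Vt/C + R·V̇ + PEEP.
Vt/C = PIP − R·V̇ − PEEP = 30 − 5.005 − 11 = 13.995 cmH2O.
Vt = C × 13.995 = 31.4 × 13.995 = 439.44 mL.

439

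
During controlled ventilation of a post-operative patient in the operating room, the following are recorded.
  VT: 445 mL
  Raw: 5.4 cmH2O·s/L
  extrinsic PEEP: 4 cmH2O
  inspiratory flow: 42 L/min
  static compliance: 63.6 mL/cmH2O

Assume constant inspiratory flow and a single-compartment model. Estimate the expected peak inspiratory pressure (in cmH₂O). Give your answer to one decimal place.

14.8

Flow: 42 L/min ÷ 60 = 0.7 L/s.
Equation of motion (constant flow): PIP = Vt/C + R·V̇ + PEEP.
PIP = 445/63.6 + 5.4×0.7 + 4 = 6.997 + 3.78 + 4 = 14.777 cmH2O.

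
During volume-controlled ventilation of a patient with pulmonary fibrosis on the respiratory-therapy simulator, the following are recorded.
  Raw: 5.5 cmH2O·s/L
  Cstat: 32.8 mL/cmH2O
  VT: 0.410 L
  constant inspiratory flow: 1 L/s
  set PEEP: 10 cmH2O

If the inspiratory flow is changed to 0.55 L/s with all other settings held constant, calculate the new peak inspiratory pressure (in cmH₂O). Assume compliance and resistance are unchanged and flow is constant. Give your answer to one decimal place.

25.5

PIP = Vt/C + R·V̇ + PEEP (constant-flow equation of motion).
Only the resistive term changes: ΔPIP = R × ΔV̇ = 5.5 × (0.55 − 1) = 5.5 × -0.45 = -2.475 cmH2O.
Original PIP = 410/32.8 + 5.5×1 + 10 = 28.0 cmH2O; new PIP = 28.0 + (-2.475) = 25.525 cmH2O.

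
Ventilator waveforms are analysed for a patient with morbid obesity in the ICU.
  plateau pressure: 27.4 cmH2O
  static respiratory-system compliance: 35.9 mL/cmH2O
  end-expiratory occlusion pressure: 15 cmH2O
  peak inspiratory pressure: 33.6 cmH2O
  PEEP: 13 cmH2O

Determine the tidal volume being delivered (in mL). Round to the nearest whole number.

445

End-expiratory occlusion gives total PEEP = 15 cmH2O (intrinsic PEEP = 15 − 13 = 2). Use total PEEP for the elastic gradient.
Vt = Cstat × (Pplat − PEEPtotal) = 35.9 × (27.4 − 15) = 35.9 × 12.4 = 445.16 mL.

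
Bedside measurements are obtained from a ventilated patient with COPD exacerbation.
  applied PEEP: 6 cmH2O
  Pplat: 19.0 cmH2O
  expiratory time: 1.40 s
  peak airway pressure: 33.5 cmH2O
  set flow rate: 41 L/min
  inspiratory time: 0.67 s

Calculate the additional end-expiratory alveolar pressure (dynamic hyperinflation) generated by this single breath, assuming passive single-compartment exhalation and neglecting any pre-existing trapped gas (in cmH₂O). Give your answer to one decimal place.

2.0

Flow: 41 L/min ÷ 60 = 0.6833 L/s.
Vt = flow × Ti = 0.6833 L/s × 0.67 s × 1000 mL/L = 457.81 mL.
R = (PIP − Pplat)/V̇ = (33.5 − 19.0) / 0.6833 = 14.5/0.6833 = 21.221 cmH2O·s/L.
C = Vt/(Pplat − PEEP) = 457.81 / (19.0 − 6) = 457.81/13.0 = 35.216 mL/cmH2O.
τ = R × C = 21.221 × 0.03522 L/cmH2O = 0.7474 s.
Fraction remaining = e^(−Te/τ) = e^(−1.40/0.7474) = 0.1536; trapped volume = 457.81 × 0.1536 = 70.32 mL.
Additional alveolar pressure from trapping ≈ V_trapped / C = 70.32 / 35.216 = 1.997 cmH2O.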